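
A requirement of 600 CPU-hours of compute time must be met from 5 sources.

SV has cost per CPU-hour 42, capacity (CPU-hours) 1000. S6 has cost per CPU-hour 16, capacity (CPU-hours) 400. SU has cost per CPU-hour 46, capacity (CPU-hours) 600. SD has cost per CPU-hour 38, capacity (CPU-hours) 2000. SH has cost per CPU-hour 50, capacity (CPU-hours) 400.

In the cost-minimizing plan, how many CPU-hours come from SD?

Fill from the cheapest source first.
S6 at 16: take all 400 CPU-hours — 200 still needed.
SD at 38: take 200 of its 2000 — requirement met.
SV, SU, SH: unused.

200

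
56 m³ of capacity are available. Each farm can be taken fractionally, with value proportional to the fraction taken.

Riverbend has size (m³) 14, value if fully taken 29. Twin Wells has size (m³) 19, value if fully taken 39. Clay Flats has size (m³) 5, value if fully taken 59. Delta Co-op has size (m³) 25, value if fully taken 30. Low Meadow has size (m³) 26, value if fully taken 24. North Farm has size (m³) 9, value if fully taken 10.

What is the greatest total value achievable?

Rank by value-to-size ratio: Clay Flats 59/5≈11.8, Riverbend 29/14≈2.07, Twin Wells 39/19≈2.05, Delta Co-op 30/25≈1.2, North Farm 10/9≈1.11, Low Meadow 24/26≈0.923.
Clay Flats: take in full, 5 m³ for value 59 → 51 left.
All 14 m³ of Riverbend fit (value 29) → 37 remain.
Take all of Twin Wells (19 m³, value 39) → 18 m³ left.
Fill the last 18 m³ with part of Delta Co-op: 18/25 of it earns 21.6.
Total value = 148.6.

148.6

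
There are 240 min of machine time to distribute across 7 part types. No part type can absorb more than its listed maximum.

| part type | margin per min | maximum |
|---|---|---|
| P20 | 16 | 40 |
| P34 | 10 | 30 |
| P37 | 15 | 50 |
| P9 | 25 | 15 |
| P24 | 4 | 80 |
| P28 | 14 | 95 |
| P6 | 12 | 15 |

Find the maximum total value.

Rank by margin per min: P9 25 > P20 16 > P37 15 > P28 14 > P6 12 > P34 10 > P24 4.
P9 takes 15 to reach its cap of 15 ; 225 left.
P20 takes 40 to reach its cap of 40 ; 185 left.
Give P37 50 to hit its cap of 50 ; 135 left.
P28: +95 to 95 (cap) ; 40 left.
P6: +15 to 15 (cap) ; 25 left.
Only 25 left; P34 takes them to reach 25.
Total = 16×40 + 10×25 + 15×50 + 25×15 + 14×95 + 12×15 = 3525.

3525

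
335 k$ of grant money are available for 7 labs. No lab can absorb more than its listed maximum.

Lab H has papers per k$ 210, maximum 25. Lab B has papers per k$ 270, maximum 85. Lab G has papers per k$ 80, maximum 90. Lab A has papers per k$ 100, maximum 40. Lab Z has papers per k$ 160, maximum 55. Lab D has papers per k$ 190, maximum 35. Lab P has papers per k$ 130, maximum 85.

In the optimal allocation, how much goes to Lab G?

Rank by papers per k$: Lab B 270 > Lab H 210 > Lab D 190 > Lab Z 160 > Lab P 130 > Lab A 100 > Lab G 80.
Lab B: +85 to 85 (cap) — 250 left.
Give Lab H 25 to hit its cap of 25 — 225 left.
Give Lab D 35 to hit its cap of 35 — 190 left.
Lab Z: +55 to 55 (cap) — 135 left.
Give Lab P 85 to hit its cap of 85 — 50 left.
Lab A: +40 to 40 (cap) — 10 left.
Lab G: +10 (room for 90) → 10. Pool exhausted.

10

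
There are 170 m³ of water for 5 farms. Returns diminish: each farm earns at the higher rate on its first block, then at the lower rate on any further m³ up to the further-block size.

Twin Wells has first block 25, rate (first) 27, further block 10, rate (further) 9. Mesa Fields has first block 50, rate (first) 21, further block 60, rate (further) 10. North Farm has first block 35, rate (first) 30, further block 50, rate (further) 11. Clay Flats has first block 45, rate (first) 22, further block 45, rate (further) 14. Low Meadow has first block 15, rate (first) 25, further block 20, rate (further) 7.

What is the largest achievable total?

4140

Rank every tier by rate: North Farm/first 30 > Twin Wells/first 27 > Low Meadow/first 25 > Clay Flats/first 22 > Mesa Fields/first 21 > Clay Flats/second 14 > North Farm/second 11 > Mesa Fields/second 10 > Twin Wells/second 9 > Low Meadow/second 7.
North Farm first at 30: fill all 35 ; 135 left.
Twin Wells first at 27: fill all 25 ; 110 left.
Low Meadow/first (25): +15 ; 95 left.
Clay Flats first at 22: fill all 45 ; 50 left.
Fill Mesa Fields first block (50 at 21) ; 0 left.
Total = 30×35 + 27×25 + 25×15 + 22×45 + 21×50 = 4140.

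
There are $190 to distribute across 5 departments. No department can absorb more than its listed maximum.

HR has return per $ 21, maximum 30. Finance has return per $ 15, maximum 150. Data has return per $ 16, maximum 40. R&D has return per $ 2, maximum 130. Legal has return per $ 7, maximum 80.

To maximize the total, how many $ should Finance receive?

Highest return per $ first: HR 21 > Data 16 > Finance 15 > Legal 7 > R&D 2.
Give HR 30 to hit its cap of 30 — 160 left.
Data: +40 to 40 (cap) — 120 left.
Finance has room for 150 but only 120 remain, so it gets 120.

120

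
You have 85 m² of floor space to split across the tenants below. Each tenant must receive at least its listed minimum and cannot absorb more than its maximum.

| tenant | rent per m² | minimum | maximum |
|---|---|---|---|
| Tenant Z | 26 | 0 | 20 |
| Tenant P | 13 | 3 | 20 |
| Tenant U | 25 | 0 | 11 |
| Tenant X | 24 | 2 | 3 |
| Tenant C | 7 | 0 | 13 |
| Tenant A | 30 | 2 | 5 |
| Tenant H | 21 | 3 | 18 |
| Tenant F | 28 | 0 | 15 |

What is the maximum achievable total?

1984

Meeting every minimum uses 0+3+0+2+0+2+3+0 = 10 m², leaving 75.
Order the tenants by rent per m²: Tenant A 30 > Tenant F 28 > Tenant Z 26 > Tenant U 25 > Tenant X 24 > Tenant H 21 > Tenant P 13 > Tenant C 7.
Give Tenant A 3 more to hit its cap of 5 — 72 left.
Tenant F takes 15 more to reach its cap of 15 — 57 left.
Tenant Z: +20 to 20 (cap) — 37 left.
Tenant U: +11 to 11 (cap) — 26 left.
Tenant X takes 1 more to reach its cap of 3 — 25 left.
Tenant H takes 15 more to reach its cap of 18 — 10 left.
Tenant P has room for 17 more but only 10 remain, so it gets 13.
Total = 26×20 + 13×13 + 25×11 + 24×3 + 30×5 + 21×18 + 28×15 = 1984.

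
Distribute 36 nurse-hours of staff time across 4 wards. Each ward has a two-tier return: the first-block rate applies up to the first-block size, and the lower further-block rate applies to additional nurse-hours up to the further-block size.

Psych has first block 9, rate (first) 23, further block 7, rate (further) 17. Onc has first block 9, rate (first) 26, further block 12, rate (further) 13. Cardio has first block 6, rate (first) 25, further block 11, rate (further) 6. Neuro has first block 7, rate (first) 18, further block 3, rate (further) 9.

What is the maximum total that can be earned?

Order all 8 blocks by rate: Onc/first 26 > Cardio/first 25 > Psych/first 23 > Neuro/first 18 > Psych/second 17 > Onc/second 13 > Neuro/second 9 > Cardio/second 6.
Fill Onc first block (9 at 26) ; 27 left.
Fill Cardio first block (6 at 25) ; 21 left.
Psych/first (23): +9 ; 12 left.
Fill Neuro first block (7 at 18) ; 5 left.
5 remain; put them into Psych second at 17.
Total = 26×9 + 25×6 + 23×9 + 18×7 + 17×5 = 802.

802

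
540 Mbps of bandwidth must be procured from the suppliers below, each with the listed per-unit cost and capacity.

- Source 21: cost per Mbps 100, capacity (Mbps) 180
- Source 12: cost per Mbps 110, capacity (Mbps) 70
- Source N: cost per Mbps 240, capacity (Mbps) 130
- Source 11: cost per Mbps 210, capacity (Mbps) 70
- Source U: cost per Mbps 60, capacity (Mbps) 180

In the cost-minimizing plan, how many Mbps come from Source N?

40

Use suppliers in increasing cost order.
Take 180 from Source U at 60 ; need 360 more.
Take 180 from Source 21 at 100 ; need 180 more.
Take 70 from Source 12 at 110 ; need 110 more.
Source 11 at 210: take all 70 Mbps ; 40 still needed.
Take 40 from Source N at 240 to finish.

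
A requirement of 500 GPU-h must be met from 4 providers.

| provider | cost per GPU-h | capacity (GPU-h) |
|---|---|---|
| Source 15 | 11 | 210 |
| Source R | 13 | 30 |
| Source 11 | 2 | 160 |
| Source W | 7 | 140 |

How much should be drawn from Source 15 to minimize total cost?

200

Cheapest first:
Take 160 from Source 11 at 2 ; need 340 more.
Take 140 from Source W at 7 ; need 200 more.
Source 15 at 11: take 200 of its 210 ; requirement met.
Source R: unused.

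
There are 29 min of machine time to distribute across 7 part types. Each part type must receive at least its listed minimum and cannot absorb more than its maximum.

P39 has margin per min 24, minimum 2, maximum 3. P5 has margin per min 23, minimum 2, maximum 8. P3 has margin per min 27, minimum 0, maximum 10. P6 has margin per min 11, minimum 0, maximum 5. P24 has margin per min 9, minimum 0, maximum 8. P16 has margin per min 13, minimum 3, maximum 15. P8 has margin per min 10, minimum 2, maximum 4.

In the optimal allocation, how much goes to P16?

Meeting every minimum uses 2+2+0+0+0+3+2 = 9 min, leaving 20.
Highest margin per min first: P3 27 > P39 24 > P5 23 > P16 13 > P6 11 > P8 10 > P24 9.
Give P3 10 more to hit its cap of 10 → 10 left.
P39: +1 to 3 (cap) → 9 left.
P5: +6 to 8 (cap) → 3 left.
P16 has room for 12 more but only 3 remain, so it gets 6.

6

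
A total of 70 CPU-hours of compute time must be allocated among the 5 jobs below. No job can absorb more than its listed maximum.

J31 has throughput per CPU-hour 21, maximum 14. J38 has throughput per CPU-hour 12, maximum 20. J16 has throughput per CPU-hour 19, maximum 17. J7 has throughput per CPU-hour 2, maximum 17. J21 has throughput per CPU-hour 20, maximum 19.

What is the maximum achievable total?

1237

Rank by throughput per CPU-hour: J31 21 > J21 20 > J16 19 > J38 12 > J7 2.
J31 takes 14 to reach its cap of 14 ; 56 left.
J21: +19 to 19 (cap) ; 37 left.
J16 takes 17 to reach its cap of 17 ; 20 left.
J38: +20 to 20 (cap) ; 0 left.
Total = 21×14 + 12×20 + 19×17 + 20×19 = 1237.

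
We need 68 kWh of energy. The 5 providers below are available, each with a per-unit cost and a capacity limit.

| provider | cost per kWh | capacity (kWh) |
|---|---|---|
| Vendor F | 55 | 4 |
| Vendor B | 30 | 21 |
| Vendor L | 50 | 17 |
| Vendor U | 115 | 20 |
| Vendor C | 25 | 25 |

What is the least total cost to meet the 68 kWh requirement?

2440

Fill from the cheapest provider first.
Vendor C at 25: take all 25 kWh — 43 still needed.
Vendor B (30): use full 21 — 22 kWh to go.
Vendor L (50): use full 17 — 5 kWh to go.
Take 4 from Vendor F at 55 — need 1 more.
Vendor U at 115: take 1 of its 20 — requirement met.
Cost = 25×25 + 21×30 + 17×50 + 4×55 + 1×115 = 2440.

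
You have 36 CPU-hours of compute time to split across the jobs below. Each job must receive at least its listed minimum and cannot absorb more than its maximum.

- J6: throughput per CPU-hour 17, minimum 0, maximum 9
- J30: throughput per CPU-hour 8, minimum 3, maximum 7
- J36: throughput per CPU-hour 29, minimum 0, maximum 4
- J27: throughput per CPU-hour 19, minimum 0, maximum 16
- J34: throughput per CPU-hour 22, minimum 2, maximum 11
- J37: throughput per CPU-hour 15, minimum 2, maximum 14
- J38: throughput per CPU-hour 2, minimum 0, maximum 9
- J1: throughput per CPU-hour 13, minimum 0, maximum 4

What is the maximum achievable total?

716

Meeting every minimum uses 0+3+0+0+2+2+0+0 = 7 CPU-hours, leaving 29.
Order the jobs by throughput per CPU-hour: J36 29 > J34 22 > J27 19 > J6 17 > J37 15 > J1 13 > J30 8 > J38 2.
J36: +4 to 4 (cap) → 25 left.
J34 takes 9 more to reach its cap of 11 → 16 left.
J27: +16 to 16 (cap) → 0 left.
Total = 8×3 + 29×4 + 19×16 + 22×11 + 15×2 = 716.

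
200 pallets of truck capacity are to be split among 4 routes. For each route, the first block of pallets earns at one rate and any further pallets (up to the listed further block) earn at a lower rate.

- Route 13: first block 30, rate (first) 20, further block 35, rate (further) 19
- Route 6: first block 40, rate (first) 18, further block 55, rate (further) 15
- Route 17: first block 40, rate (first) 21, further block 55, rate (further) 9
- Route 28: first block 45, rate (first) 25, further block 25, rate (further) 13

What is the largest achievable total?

4100

Treat each block as its own option and order by rate: Route 28/first 25 > Route 17/first 21 > Route 13/first 20 > Route 13/second 19 > Route 6/first 18 > Route 6/second 15 > Route 28/second 13 > Route 17/second 9.
Fill Route 28 first block (45 at 25) ; 155 left.
Route 17 first at 21: fill all 40 ; 115 left.
Route 13 first at 20: fill all 30 ; 85 left.
Fill Route 13 second block (35 at 19) ; 50 left.
Route 6 first at 18: fill all 40 ; 10 left.
Route 6 second at 15: only 10 left, fill 10.
Total = 25×45 + 21×40 + 20×30 + 19×35 + 18×40 + 15×10 = 4100.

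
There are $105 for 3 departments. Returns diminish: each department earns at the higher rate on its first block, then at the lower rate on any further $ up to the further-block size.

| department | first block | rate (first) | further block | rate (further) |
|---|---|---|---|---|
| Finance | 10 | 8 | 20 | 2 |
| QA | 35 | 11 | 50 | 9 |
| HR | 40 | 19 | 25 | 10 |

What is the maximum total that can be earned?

Order all 6 blocks by rate: HR/first 19 > QA/first 11 > HR/second 10 > QA/second 9 > Finance/first 8 > Finance/second 2.
HR first at 19: fill all 40 → 65 left.
QA first at 11: fill all 35 → 30 left.
HR second at 10: fill all 25 → 5 left.
5 remain; put them into QA second at 9.
Total = 19×40 + 11×35 + 10×25 + 9×5 = 1440.

1440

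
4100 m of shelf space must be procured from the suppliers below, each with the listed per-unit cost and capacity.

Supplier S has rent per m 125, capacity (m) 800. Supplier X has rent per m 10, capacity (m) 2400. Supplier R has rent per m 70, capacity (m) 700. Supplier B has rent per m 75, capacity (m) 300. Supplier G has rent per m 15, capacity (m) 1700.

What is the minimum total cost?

Cheapest first:
Supplier X (10): use full 2400 → 1700 m to go.
Take 1700 from Supplier G at 15 → need 0 more.
Supplier R, Supplier B, Supplier S: unused.
Cost = 2400×10 + 1700×15 = 49500.

49500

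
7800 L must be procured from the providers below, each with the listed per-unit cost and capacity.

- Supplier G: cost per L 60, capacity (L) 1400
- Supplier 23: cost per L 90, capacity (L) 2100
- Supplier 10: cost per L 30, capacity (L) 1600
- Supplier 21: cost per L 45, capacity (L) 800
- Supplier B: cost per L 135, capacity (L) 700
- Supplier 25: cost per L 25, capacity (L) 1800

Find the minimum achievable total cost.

415500

Cheapest first:
Supplier 25 (25): use full 1800 ; 6000 L to go.
Supplier 10 at 30: take all 1600 L ; 4400 still needed.
Take 800 from Supplier 21 at 45 ; need 3600 more.
Take 1400 from Supplier G at 60 ; need 2200 more.
Take 2100 from Supplier 23 at 90 ; need 100 more.
Supplier B (135): take the remaining 100 ; done.
Cost = 1800×25 + 1600×30 + 800×45 + 1400×60 + 2100×90 + 100×135 = 415500.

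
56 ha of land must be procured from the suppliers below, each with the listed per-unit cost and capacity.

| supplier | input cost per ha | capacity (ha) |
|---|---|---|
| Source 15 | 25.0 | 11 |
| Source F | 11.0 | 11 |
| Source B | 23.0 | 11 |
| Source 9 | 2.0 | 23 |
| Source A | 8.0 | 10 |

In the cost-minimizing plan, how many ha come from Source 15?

Cheapest first:
Source 9 (2.0): use full 23 → 33 ha to go.
Source A (8.0): use full 10 → 23 ha to go.
Source F (11.0): use full 11 → 12 ha to go.
Source B at 23.0: take all 11 ha → 1 still needed.
Source 15 at 25.0: take 1 of its 11 → requirement met.

1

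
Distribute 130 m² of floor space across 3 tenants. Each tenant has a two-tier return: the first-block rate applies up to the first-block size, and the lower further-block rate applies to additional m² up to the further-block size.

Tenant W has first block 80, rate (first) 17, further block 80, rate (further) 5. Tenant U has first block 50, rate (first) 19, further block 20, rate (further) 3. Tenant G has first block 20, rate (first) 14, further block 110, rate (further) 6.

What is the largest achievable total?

Treat each block as its own option and order by rate: Tenant U/tier1 19 > Tenant W/tier1 17 > Tenant G/tier1 14 > Tenant G/tier2 6 > Tenant W/tier2 5 > Tenant U/tier2 3.
Fill Tenant U tier1 block (50 at 19) — 80 left.
Tenant W/tier1 (17): +80 — 0 left.
Total = 19×50 + 17×80 = 2310.

2310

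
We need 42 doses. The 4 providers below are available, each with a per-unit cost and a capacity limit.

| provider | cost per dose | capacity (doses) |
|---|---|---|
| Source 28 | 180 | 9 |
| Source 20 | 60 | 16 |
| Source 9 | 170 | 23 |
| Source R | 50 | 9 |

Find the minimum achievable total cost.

4300

Cheapest first:
Take 9 from Source R at 50 → need 33 more.
Source 20 at 60: take all 16 doses → 17 still needed.
Source 9 (170): take the remaining 17 → done.
Source 28: unused.
Cost = 9×50 + 16×60 + 17×170 = 4300.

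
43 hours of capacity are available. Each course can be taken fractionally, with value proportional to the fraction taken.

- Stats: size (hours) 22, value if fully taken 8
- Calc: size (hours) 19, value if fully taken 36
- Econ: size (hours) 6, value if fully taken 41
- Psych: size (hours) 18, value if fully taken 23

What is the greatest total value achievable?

Best value per unit of size first: Econ 41/6≈6.83, Calc 36/19≈1.89, Psych 23/18≈1.28, Stats 8/22≈0.364.
Econ: take in full, 6 hours for value 41 — 37 left.
All 19 hours of Calc fit (value 36) — 18 remain.
All 18 hours of Psych fit (value 23) — 0 remain.
Total value = 100.

100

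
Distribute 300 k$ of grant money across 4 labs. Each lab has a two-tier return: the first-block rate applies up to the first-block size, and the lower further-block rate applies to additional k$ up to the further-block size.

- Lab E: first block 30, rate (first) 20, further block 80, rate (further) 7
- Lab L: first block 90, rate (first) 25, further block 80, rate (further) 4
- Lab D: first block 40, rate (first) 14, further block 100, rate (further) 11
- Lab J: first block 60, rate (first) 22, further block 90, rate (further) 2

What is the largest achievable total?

Rank every tier by rate: Lab L/T1 25 > Lab J/T1 22 > Lab E/T1 20 > Lab D/T1 14 > Lab D/T2 11 > Lab E/T2 7 > Lab L/T2 4 > Lab J/T2 2.
Lab L/T1 (25): +90 ; 210 left.
Fill Lab J T1 block (60 at 22) ; 150 left.
Lab E T1 at 20: fill all 30 ; 120 left.
Fill Lab D T1 block (40 at 14) ; 80 left.
80 remain; put them into Lab D T2 at 11.
Total = 25×90 + 22×60 + 20×30 + 14×40 + 11×80 = 5610.

5610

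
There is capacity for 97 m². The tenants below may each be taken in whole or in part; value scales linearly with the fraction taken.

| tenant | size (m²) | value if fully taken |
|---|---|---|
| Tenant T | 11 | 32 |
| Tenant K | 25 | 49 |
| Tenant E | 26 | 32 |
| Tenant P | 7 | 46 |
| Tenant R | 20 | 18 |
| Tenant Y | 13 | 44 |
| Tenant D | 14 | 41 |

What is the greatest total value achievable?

244.9

Rank by value-to-size ratio: Tenant P 46/7≈6.57, Tenant Y 44/13≈3.38, Tenant D 41/14≈2.93, Tenant T 32/11≈2.91, Tenant K 49/25≈1.96, Tenant E 32/26≈1.23, Tenant R 18/20≈0.9.
All 7 m² of Tenant P fit (value 46) → 90 remain.
All 13 m² of Tenant Y fit (value 44) → 77 remain.
All 14 m² of Tenant D fit (value 41) → 63 remain.
Tenant T: take in full, 11 m² for value 32 → 52 left.
Take all of Tenant K (25 m², value 49) → 27 m² left.
Take all of Tenant E (26 m², value 32) → 1 m² left.
1 m² left: a 1/20 share of Tenant R gives 18×1/20 = 0.9.
Total value = 244.9.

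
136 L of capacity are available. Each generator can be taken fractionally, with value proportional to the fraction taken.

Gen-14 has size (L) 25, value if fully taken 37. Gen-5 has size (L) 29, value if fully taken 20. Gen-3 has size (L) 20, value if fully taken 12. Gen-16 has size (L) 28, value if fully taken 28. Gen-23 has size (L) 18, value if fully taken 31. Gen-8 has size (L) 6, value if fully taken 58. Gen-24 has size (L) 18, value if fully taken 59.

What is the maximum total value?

Rank by value-to-size ratio: Gen-8 58/6≈9.67, Gen-24 59/18≈3.28, Gen-23 31/18≈1.72, Gen-14 37/25≈1.48, Gen-16 28/28≈1, Gen-5 20/29≈0.69, Gen-3 12/20≈0.6.
Take all of Gen-8 (6 L, value 58) — 130 L left.
Take all of Gen-24 (18 L, value 59) — 112 L left.
Take all of Gen-23 (18 L, value 31) — 94 L left.
Take all of Gen-14 (25 L, value 37) — 69 L left.
Gen-16: take in full, 28 L for value 28 — 41 left.
Take all of Gen-5 (29 L, value 20) — 12 L left.
12 L left: a 12/20 share of Gen-3 gives 12×12/20 = 7.2.
Total value = 240.2.

240.2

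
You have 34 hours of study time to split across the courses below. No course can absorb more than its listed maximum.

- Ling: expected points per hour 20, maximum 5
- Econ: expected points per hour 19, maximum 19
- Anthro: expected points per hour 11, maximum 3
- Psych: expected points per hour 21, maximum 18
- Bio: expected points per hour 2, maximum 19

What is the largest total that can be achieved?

Highest expected points per hour first: Psych 21 > Ling 20 > Econ 19 > Anthro 11 > Bio 2.
Psych takes 18 to reach its cap of 18 → 16 left.
Give Ling 5 to hit its cap of 5 → 11 left.
Econ has room for 19 but only 11 remain, so it gets 11.
Total = 20×5 + 19×11 + 21×18 = 687.

687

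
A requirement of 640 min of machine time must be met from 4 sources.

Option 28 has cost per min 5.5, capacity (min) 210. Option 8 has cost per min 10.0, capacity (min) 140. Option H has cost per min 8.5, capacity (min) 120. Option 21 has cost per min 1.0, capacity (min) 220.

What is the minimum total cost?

3295

Use sources in increasing cost order.
Option 21 at 1.0: take all 220 min — 420 still needed.
Option 28 (5.5): use full 210 — 210 min to go.
Take 120 from Option H at 8.5 — need 90 more.
Take 90 from Option 8 at 10.0 to finish.
Cost = 220×1.0 + 210×5.5 + 120×8.5 + 90×10.0 = 3295.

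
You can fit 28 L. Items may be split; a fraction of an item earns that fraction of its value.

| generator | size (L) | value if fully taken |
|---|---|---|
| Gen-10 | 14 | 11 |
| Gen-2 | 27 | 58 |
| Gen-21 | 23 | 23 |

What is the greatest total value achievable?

Sort by value density: Gen-2 58/27≈2.15, Gen-21 23/23≈1, Gen-10 11/14≈0.786.
Gen-2: take in full, 27 L for value 58 ; 1 left.
Fill the last 1 L with part of Gen-21: 1/23 of it earns 1.
Total value = 59.

59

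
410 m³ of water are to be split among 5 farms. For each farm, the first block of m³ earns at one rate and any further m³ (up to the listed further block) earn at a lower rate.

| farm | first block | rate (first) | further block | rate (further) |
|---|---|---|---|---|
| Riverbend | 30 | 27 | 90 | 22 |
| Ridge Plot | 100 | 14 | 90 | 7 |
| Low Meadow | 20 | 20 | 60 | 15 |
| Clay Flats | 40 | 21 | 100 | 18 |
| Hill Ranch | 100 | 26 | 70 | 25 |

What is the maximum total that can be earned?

Order all 10 blocks by rate: Riverbend/tier1 27 > Hill Ranch/tier1 26 > Hill Ranch/tier2 25 > Riverbend/tier2 22 > Clay Flats/tier1 21 > Low Meadow/tier1 20 > Clay Flats/tier2 18 > Low Meadow/tier2 15 > Ridge Plot/tier1 14 > Ridge Plot/tier2 7.
Riverbend tier1 at 27: fill all 30 → 380 left.
Fill Hill Ranch tier1 block (100 at 26) → 280 left.
Hill Ranch tier2 at 25: fill all 70 → 210 left.
Riverbend tier2 at 22: fill all 90 → 120 left.
Clay Flats/tier1 (21): +40 → 80 left.
Fill Low Meadow tier1 block (20 at 20) → 60 left.
60 remain; put them into Clay Flats tier2 at 18.
Total = 27×30 + 26×100 + 25×70 + 22×90 + 21×40 + 20×20 + 18×60 = 9460.

9460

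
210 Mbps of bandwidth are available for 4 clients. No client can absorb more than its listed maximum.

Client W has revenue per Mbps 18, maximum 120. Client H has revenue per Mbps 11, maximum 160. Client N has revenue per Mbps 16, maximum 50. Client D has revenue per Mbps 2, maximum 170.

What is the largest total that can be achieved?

3400

Highest revenue per Mbps first: Client W 18 > Client N 16 > Client H 11 > Client D 2.
Give Client W 120 to hit its cap of 120 — 90 left.
Client N takes 50 to reach its cap of 50 — 40 left.
Client H has room for 160 but only 40 remain, so it gets 40.
Total = 18×120 + 11×40 + 16×50 = 3400.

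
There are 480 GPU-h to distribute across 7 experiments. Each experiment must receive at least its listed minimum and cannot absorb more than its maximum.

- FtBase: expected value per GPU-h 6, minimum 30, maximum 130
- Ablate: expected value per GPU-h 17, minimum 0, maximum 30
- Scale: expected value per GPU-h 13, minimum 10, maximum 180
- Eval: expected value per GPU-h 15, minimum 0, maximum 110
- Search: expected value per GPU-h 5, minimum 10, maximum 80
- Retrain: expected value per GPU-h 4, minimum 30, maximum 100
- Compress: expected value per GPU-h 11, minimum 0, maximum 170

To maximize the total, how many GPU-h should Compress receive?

Meeting every minimum uses 30+0+10+0+10+30+0 = 80 GPU-h, leaving 400.
Highest expected value per GPU-h first: Ablate 17 > Eval 15 > Scale 13 > Compress 11 > FtBase 6 > Search 5 > Retrain 4.
Ablate takes 30 more to reach its cap of 30 — 370 left.
Give Eval 110 more to hit its cap of 110 — 260 left.
Scale takes 170 more to reach its cap of 180 — 90 left.
Only 90 left; Compress takes them to reach 90.

90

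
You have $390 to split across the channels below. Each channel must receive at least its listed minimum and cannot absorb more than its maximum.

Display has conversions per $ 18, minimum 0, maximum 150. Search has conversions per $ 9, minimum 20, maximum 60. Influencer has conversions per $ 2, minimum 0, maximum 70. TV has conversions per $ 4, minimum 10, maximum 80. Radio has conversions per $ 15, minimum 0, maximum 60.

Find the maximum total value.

4540

Meeting every minimum uses 0+20+0+10+0 = 30 $, leaving 360.
Order the channels by conversions per $: Display 18 > Radio 15 > Search 9 > TV 4 > Influencer 2.
Give Display 150 more to hit its cap of 150 — 210 left.
Give Radio 60 more to hit its cap of 60 — 150 left.
Search takes 40 more to reach its cap of 60 — 110 left.
Give TV 70 more to hit its cap of 80 — 40 left.
Influencer: +40 (room for 70) → 40. Pool exhausted.
Total = 18×150 + 9×60 + 2×40 + 4×80 + 15×60 = 4540.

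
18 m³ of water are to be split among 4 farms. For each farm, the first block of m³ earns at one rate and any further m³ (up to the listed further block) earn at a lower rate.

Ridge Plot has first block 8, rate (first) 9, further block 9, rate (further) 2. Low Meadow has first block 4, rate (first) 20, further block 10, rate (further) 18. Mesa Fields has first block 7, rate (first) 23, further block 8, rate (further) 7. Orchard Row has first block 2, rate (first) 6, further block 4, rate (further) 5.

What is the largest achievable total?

367

Rank every tier by rate: Mesa Fields/tier1 23 > Low Meadow/tier1 20 > Low Meadow/tier2 18 > Ridge Plot/tier1 9 > Mesa Fields/tier2 7 > Orchard Row/tier1 6 > Orchard Row/tier2 5 > Ridge Plot/tier2 2.
Mesa Fields/tier1 (23): +7 → 11 left.
Fill Low Meadow tier1 block (4 at 20) → 7 left.
Low Meadow/tier2: +7 of 10 at 18; pool empty.
Total = 23×7 + 20×4 + 18×7 = 367.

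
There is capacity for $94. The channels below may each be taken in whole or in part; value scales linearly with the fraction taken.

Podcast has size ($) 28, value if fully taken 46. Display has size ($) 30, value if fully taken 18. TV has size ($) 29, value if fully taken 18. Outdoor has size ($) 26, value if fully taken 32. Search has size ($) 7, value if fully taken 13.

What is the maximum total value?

Sort by value density: Search 13/7≈1.86, Podcast 46/28≈1.64, Outdoor 32/26≈1.23, TV 18/29≈0.621, Display 18/30≈0.6.
Search: take in full, 7 $ for value 13 ; 87 left.
All 28 $ of Podcast fit (value 46) ; 59 remain.
Outdoor: take in full, 26 $ for value 32 ; 33 left.
TV: take in full, 29 $ for value 18 ; 4 left.
Only 4 $ remain; take 4/30 of Display for value 18×4/30 = 2.4.
Total value = 111.4.

111.4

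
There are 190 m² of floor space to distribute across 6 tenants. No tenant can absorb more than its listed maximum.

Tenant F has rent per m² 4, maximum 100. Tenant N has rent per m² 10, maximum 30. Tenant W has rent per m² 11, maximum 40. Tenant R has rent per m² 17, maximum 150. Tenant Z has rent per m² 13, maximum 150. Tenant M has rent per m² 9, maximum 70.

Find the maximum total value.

Rank by rent per m²: Tenant R 17 > Tenant Z 13 > Tenant W 11 > Tenant N 10 > Tenant M 9 > Tenant F 4.
Tenant R: +150 to 150 (cap) → 40 left.
Only 40 left; Tenant Z takes them to reach 40.
Total = 17×150 + 13×40 = 3070.

3070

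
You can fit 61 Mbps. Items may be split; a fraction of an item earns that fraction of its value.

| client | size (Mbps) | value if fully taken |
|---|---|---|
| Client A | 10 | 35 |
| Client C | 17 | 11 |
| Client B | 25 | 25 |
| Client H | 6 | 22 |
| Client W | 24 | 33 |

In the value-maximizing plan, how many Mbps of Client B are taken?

21

Rank by value-to-size ratio: Client H 22/6≈3.67, Client A 35/10≈3.5, Client W 33/24≈1.38, Client B 25/25≈1, Client C 11/17≈0.647.
All 6 Mbps of Client H fit (value 22) → 55 remain.
Client A: take in full, 10 Mbps for value 35 → 45 left.
Take all of Client W (24 Mbps, value 33) → 21 Mbps left.
Fill the last 21 Mbps with part of Client B: 21/25 of it earns 21.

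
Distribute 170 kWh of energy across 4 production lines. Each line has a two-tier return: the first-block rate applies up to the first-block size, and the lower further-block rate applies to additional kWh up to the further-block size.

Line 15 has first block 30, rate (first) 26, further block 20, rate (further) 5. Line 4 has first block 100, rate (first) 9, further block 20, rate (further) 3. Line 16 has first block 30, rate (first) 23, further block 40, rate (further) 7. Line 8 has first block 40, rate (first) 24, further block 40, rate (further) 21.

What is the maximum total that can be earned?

3540

Treat each block as its own option and order by rate: Line 15/T1 26 > Line 8/T1 24 > Line 16/T1 23 > Line 8/T2 21 > Line 4/T1 9 > Line 16/T2 7 > Line 15/T2 5 > Line 4/T2 3.
Line 15 T1 at 26: fill all 30 — 140 left.
Line 8 T1 at 24: fill all 40 — 100 left.
Line 16 T1 at 23: fill all 30 — 70 left.
Line 8 T2 at 21: fill all 40 — 30 left.
30 remain; put them into Line 4 T1 at 9.
Total = 26×30 + 24×40 + 23×30 + 21×40 + 9×30 = 3540.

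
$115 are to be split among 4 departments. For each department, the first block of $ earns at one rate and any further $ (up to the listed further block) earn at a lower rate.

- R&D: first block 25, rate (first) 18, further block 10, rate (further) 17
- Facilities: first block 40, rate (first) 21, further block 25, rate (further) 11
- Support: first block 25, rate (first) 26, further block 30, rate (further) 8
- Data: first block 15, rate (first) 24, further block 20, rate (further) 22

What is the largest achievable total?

Rank every tier by rate: Support/T1 26 > Data/T1 24 > Data/T2 22 > Facilities/T1 21 > R&D/T1 18 > R&D/T2 17 > Facilities/T2 11 > Support/T2 8.
Fill Support T1 block (25 at 26) ; 90 left.
Data T1 at 24: fill all 15 ; 75 left.
Data/T2 (22): +20 ; 55 left.
Fill Facilities T1 block (40 at 21) ; 15 left.
R&D/T1: +15 of 25 at 18; pool empty.
Total = 26×25 + 24×15 + 22×20 + 21×40 + 18×15 = 2560.

2560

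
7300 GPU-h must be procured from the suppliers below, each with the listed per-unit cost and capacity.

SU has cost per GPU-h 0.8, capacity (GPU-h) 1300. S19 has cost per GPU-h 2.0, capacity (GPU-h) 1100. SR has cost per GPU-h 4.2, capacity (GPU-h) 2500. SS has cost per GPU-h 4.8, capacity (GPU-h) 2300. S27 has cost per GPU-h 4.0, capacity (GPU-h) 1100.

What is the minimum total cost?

Cheapest first:
Take 1300 from SU at 0.8 ; need 6000 more.
S19 (2.0): use full 1100 ; 4900 GPU-h to go.
S27 (4.0): use full 1100 ; 3800 GPU-h to go.
SR (4.2): use full 2500 ; 1300 GPU-h to go.
Take 1300 from SS at 4.8 to finish.
Cost = 1300×0.8 + 1100×2.0 + 1100×4.0 + 2500×4.2 + 1300×4.8 = 24380.

24380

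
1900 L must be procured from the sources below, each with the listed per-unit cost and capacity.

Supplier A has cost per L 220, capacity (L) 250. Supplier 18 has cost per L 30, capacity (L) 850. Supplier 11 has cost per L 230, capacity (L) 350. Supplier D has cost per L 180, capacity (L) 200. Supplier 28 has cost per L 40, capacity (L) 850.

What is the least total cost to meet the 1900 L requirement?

95500

Cheapest first:
Take 850 from Supplier 18 at 30 ; need 1050 more.
Take 850 from Supplier 28 at 40 ; need 200 more.
Take 200 from Supplier D at 180 ; need 0 more.
Supplier A, Supplier 11: unused.
Cost = 850×30 + 850×40 + 200×180 = 95500.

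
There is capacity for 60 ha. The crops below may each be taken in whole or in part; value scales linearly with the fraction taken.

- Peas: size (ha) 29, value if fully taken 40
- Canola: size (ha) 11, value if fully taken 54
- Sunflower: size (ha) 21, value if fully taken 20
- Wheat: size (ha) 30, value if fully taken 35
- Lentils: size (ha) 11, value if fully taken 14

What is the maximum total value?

Rank by value-to-size ratio: Canola 54/11≈4.91, Peas 40/29≈1.38, Lentils 14/11≈1.27, Wheat 35/30≈1.17, Sunflower 20/21≈0.952.
All 11 ha of Canola fit (value 54) ; 49 remain.
Take all of Peas (29 ha, value 40) ; 20 ha left.
All 11 ha of Lentils fit (value 14) ; 9 remain.
Only 9 ha remain; take 9/30 of Wheat for value 35×9/30 = 10.5.
Total value = 118.5.

118.5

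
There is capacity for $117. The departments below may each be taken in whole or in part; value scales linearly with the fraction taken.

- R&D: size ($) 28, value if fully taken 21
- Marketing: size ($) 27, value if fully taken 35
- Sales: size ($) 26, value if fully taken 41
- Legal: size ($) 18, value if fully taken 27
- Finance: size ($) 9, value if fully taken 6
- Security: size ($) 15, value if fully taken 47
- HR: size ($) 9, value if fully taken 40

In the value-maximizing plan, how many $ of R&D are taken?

Rank by value-to-size ratio: HR 40/9≈4.44, Security 47/15≈3.13, Sales 41/26≈1.58, Legal 27/18≈1.5, Marketing 35/27≈1.3, R&D 21/28≈0.75, Finance 6/9≈0.667.
Take all of HR (9 $, value 40) ; 108 $ left.
All 15 $ of Security fit (value 47) ; 93 remain.
Sales: take in full, 26 $ for value 41 ; 67 left.
All 18 $ of Legal fit (value 27) ; 49 remain.
Take all of Marketing (27 $, value 35) ; 22 $ left.
22 $ left: a 22/28 share of R&D gives 21×22/28 = 16.5.

22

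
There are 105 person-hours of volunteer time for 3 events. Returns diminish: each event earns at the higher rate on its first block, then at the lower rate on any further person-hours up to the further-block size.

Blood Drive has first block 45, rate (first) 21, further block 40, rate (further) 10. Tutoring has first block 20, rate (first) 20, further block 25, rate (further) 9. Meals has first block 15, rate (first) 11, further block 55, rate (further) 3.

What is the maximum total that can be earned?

Order all 6 blocks by rate: Blood Drive/first 21 > Tutoring/first 20 > Meals/first 11 > Blood Drive/second 10 > Tutoring/second 9 > Meals/second 3.
Blood Drive/first (21): +45 → 60 left.
Fill Tutoring first block (20 at 20) → 40 left.
Meals/first (11): +15 → 25 left.
Blood Drive/second: +25 of 40 at 10; pool empty.
Total = 21×45 + 20×20 + 11×15 + 10×25 = 1760.

1760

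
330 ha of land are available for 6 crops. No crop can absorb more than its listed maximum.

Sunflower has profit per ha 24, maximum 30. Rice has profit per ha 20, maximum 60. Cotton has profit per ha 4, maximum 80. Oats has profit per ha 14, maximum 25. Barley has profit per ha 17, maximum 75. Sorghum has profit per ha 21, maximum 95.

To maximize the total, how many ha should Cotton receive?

45

Highest profit per ha first: Sunflower 24 > Sorghum 21 > Rice 20 > Barley 17 > Oats 14 > Cotton 4.
Give Sunflower 30 to hit its cap of 30 → 300 left.
Sorghum takes 95 to reach its cap of 95 → 205 left.
Give Rice 60 to hit its cap of 60 → 145 left.
Barley: +75 to 75 (cap) → 70 left.
Oats takes 25 to reach its cap of 25 → 45 left.
Cotton has room for 80 but only 45 remain, so it gets 45.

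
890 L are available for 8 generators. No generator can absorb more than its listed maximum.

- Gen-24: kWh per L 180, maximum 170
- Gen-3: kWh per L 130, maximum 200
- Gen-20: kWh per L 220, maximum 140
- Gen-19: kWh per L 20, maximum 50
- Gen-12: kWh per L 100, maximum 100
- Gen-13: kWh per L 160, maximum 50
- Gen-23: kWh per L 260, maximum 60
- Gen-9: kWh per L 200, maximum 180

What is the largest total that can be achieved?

Order the generators by kWh per L: Gen-23 260 > Gen-20 220 > Gen-9 200 > Gen-24 180 > Gen-13 160 > Gen-3 130 > Gen-12 100 > Gen-19 20.
Give Gen-23 60 to hit its cap of 60 ; 830 left.
Gen-20: +140 to 140 (cap) ; 690 left.
Give Gen-9 180 to hit its cap of 180 ; 510 left.
Gen-24: +170 to 170 (cap) ; 340 left.
Gen-13 takes 50 to reach its cap of 50 ; 290 left.
Give Gen-3 200 to hit its cap of 200 ; 90 left.
Gen-12 has room for 100 but only 90 remain, so it gets 90.
Total = 180×170 + 130×200 + 220×140 + 100×90 + 160×50 + 260×60 + 200×180 = 156000.

156000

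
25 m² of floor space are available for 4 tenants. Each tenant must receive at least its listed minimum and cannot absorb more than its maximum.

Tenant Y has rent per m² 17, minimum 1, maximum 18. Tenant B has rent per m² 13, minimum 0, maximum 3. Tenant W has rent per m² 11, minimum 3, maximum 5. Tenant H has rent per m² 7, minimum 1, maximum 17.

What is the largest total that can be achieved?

Meeting every minimum uses 1+0+3+1 = 5 m², leaving 20.
Highest rent per m² first: Tenant Y 17 > Tenant B 13 > Tenant W 11 > Tenant H 7.
Give Tenant Y 17 more to hit its cap of 18 ; 3 left.
Tenant B takes 3 more to reach its cap of 3 ; 0 left.
Total = 17×18 + 13×3 + 11×3 + 7×1 = 385.

385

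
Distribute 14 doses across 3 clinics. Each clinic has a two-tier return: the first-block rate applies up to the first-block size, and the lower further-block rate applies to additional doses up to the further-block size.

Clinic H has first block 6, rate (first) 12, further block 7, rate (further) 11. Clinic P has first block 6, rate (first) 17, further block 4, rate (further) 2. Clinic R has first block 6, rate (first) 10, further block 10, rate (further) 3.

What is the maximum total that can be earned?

Order all 6 blocks by rate: Clinic P/tier1 17 > Clinic H/tier1 12 > Clinic H/tier2 11 > Clinic R/tier1 10 > Clinic R/tier2 3 > Clinic P/tier2 2.
Fill Clinic P tier1 block (6 at 17) ; 8 left.
Clinic H tier1 at 12: fill all 6 ; 2 left.
Clinic H/tier2: +2 of 7 at 11; pool empty.
Total = 17×6 + 12×6 + 11×2 = 196.

196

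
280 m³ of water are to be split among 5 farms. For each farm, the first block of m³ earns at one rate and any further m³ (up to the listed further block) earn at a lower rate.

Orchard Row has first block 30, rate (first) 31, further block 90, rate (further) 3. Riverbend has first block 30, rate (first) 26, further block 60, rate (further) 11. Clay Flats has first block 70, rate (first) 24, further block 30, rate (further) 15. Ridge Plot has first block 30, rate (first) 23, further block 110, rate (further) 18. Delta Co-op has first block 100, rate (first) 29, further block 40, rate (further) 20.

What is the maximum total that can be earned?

7380

Treat each block as its own option and order by rate: Orchard Row/first 31 > Delta Co-op/first 29 > Riverbend/first 26 > Clay Flats/first 24 > Ridge Plot/first 23 > Delta Co-op/second 20 > Ridge Plot/second 18 > Clay Flats/second 15 > Riverbend/second 11 > Orchard Row/second 3.
Orchard Row/first (31): +30 — 250 left.
Delta Co-op/first (29): +100 — 150 left.
Riverbend first at 26: fill all 30 — 120 left.
Clay Flats/first (24): +70 — 50 left.
Fill Ridge Plot first block (30 at 23) — 20 left.
Delta Co-op/second: +20 of 40 at 20; pool empty.
Total = 31×30 + 29×100 + 26×30 + 24×70 + 23×30 + 20×20 = 7380.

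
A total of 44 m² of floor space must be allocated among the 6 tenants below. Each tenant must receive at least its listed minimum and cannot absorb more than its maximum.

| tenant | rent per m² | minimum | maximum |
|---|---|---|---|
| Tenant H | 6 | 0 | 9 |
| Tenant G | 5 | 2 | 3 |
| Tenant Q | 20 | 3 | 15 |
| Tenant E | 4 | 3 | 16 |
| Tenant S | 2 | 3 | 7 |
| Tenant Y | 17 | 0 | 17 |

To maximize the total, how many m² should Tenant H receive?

4

Meeting every minimum uses 0+2+3+3+3+0 = 11 m², leaving 33.
Rank by rent per m²: Tenant Q 20 > Tenant Y 17 > Tenant H 6 > Tenant G 5 > Tenant E 4 > Tenant S 2.
Give Tenant Q 12 more to hit its cap of 15 — 21 left.
Give Tenant Y 17 more to hit its cap of 17 — 4 left.
Tenant H has room for 9 more but only 4 remain, so it gets 4.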